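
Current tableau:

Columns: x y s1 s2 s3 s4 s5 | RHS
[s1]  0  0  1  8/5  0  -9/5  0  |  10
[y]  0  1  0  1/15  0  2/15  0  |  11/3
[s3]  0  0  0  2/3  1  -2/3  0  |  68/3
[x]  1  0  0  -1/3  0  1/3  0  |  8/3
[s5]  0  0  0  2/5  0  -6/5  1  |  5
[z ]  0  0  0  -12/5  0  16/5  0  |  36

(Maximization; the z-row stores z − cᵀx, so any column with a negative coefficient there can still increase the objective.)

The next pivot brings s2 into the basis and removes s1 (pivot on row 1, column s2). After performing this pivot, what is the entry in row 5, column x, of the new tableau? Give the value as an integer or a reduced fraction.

0

Pivot element is row 1, column s2: 8/5.
Normalize row 1: new (row 1, x) = 0/(8/5) = 0.
row 5 ← row 5 − (2/5)·(new row 1): 0 − (2/5)·0 = 0.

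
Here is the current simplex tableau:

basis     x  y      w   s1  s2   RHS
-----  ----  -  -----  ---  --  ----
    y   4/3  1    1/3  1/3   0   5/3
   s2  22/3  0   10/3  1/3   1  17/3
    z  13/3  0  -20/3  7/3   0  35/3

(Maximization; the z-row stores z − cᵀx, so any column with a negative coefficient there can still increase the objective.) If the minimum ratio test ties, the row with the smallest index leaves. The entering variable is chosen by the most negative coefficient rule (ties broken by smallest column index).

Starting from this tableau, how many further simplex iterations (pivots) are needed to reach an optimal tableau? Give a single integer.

1

pivot: w in, s2 out → z = 23
No improving column remains; optimal.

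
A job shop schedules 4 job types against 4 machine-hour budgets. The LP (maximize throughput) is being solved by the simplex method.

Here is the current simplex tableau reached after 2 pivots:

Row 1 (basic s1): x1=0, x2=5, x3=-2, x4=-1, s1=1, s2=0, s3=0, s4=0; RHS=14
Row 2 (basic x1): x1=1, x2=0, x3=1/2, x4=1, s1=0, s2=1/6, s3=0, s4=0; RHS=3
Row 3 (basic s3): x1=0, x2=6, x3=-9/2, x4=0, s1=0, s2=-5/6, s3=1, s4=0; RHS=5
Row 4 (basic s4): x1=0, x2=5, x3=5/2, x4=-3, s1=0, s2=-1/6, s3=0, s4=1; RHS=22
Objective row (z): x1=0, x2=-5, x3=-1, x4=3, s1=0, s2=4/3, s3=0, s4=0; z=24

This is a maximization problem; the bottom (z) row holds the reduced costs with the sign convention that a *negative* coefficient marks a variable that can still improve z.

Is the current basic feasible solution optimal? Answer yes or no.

no

Column x2 has objective-row coefficient -5, which is negative; an improving pivot exists, so not yet optimal.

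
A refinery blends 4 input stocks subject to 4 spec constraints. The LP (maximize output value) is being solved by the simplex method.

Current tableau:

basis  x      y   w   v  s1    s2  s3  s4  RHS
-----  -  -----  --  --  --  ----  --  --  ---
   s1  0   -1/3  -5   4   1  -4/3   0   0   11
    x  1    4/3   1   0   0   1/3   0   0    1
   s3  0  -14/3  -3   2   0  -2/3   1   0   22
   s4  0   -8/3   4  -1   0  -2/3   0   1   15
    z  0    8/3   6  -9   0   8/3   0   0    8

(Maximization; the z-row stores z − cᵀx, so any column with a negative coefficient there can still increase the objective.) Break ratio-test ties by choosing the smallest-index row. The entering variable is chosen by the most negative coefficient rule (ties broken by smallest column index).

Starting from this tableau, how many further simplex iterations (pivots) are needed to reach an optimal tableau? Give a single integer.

pivot: v in, s1 out → z = 131/4
pivot: w in, x out → z = 38
No improving column remains; optimal.

2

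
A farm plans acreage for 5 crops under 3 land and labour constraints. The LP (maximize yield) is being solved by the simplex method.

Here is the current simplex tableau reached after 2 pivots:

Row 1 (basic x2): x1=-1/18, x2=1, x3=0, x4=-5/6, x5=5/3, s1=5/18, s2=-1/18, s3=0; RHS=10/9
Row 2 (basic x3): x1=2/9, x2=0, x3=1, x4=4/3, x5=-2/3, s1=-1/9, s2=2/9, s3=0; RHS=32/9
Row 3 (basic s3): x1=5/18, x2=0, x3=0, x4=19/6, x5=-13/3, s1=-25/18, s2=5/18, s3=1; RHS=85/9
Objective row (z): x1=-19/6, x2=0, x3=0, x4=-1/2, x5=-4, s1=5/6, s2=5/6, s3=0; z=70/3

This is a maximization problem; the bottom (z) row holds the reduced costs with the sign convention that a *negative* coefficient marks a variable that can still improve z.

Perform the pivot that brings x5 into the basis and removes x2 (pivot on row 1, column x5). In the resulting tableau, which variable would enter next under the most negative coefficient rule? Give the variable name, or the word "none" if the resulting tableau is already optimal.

x1

Pivot element 5/3. New z-row = old z-row − (-4)·(row 1/(5/3)).
Updated z-row coefficients: x1: -33/10, x2: 12/5, x3: 0, x4: -5/2, x5: 0, s1: 3/2, s2: 7/10, s3: 0.
The most negative is -33/10 in column x1, so x1 would enter next.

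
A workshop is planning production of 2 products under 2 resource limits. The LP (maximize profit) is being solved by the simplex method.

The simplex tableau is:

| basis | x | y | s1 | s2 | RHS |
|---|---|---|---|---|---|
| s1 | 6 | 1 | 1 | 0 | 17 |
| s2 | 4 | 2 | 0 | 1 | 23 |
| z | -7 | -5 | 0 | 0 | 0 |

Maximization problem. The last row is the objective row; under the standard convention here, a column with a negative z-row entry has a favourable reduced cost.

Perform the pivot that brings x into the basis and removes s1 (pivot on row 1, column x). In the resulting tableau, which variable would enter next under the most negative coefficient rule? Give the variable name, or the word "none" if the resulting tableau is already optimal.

Pivot element 6. New z-row = old z-row − (-7)·(row 1/6).
Updated z-row coefficients: x: 0, y: -23/6, s1: 7/6, s2: 0.
The most negative is -23/6 in column y, so y would enter next.

y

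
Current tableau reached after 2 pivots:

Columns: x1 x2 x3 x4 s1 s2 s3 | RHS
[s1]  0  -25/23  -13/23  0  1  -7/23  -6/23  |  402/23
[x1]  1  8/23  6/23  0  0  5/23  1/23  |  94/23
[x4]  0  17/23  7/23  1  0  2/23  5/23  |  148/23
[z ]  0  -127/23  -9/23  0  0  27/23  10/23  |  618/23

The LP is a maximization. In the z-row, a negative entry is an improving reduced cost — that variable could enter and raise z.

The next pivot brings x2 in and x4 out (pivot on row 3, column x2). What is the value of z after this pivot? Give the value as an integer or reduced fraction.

1274/17

Minimum ratio for x2: (148/23)/(17/23) = 148/17.
z changes by −(z-row coeff of x2)·ratio = −(-127/23)·(148/17) = 18796/391.
New z = 618/23 + (18796/391) = 1274/17.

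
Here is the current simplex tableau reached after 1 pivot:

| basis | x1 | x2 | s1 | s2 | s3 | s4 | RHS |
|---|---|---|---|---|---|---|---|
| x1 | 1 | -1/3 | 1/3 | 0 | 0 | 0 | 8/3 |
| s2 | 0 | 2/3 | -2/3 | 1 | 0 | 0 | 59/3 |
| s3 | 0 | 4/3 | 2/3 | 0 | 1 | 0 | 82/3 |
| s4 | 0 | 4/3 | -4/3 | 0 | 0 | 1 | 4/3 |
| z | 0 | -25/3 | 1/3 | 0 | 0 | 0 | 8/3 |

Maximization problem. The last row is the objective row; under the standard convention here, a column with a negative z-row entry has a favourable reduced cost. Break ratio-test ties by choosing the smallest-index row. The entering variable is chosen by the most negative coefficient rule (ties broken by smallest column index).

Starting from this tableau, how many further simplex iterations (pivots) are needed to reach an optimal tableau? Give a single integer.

2

pivot: x2 in, s4 out → z = 11
pivot: s1 in, s3 out → z = 115
No improving column remains; optimal.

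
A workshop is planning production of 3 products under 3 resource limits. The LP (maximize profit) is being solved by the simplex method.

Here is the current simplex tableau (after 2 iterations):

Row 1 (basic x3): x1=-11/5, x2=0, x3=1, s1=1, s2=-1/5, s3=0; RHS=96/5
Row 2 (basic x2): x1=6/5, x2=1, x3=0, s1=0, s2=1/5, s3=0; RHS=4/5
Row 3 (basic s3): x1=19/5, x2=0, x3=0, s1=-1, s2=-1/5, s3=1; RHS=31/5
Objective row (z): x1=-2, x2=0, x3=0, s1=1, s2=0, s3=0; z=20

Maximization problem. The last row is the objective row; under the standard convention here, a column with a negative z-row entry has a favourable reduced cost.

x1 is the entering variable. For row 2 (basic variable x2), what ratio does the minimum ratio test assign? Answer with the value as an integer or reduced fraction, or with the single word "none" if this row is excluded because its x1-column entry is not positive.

Ratio = RHS / (x1 entry) = (4/5) / (6/5) = 2/3.

2/3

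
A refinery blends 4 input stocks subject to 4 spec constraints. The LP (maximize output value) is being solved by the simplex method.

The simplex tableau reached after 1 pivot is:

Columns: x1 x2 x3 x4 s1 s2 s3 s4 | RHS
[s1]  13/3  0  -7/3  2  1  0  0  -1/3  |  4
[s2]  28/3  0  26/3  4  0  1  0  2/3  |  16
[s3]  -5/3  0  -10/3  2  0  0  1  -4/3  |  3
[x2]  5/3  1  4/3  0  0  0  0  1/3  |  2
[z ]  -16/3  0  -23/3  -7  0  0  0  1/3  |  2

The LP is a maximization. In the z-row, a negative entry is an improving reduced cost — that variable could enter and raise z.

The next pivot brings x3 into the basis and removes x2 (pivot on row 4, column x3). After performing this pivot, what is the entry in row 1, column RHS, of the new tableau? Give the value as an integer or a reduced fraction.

Pivot element is row 4, column x3: 4/3.
Normalize row 4: new (row 4, RHS) = 2/(4/3) = 3/2.
row 1 ← row 1 − (-7/3)·(new row 4): 4 − (-7/3)·(3/2) = 15/2.

15/2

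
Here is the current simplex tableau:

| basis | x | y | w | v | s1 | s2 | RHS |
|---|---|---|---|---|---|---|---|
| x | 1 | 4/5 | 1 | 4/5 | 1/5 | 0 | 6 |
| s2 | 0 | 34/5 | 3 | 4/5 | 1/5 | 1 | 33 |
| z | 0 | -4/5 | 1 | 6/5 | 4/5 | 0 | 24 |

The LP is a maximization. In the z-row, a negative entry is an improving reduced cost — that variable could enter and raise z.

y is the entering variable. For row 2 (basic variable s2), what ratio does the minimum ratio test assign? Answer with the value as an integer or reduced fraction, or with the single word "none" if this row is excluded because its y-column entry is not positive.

Ratio = RHS / (y entry) = 33 / (34/5) = 165/34.

165/34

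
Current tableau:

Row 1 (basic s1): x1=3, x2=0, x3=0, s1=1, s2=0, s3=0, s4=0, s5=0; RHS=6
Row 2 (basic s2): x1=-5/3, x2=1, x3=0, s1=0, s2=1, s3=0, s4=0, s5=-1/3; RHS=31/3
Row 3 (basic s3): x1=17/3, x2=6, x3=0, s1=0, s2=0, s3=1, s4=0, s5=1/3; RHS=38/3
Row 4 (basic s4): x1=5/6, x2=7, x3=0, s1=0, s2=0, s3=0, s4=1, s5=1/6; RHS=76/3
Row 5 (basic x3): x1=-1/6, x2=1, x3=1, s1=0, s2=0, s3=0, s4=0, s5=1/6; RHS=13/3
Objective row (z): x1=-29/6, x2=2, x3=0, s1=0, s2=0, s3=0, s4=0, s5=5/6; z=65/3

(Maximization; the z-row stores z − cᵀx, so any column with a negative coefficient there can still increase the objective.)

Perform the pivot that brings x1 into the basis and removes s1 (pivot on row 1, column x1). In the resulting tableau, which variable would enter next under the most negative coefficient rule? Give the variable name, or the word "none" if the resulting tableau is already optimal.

none

Pivot element 3. New z-row = old z-row − (-29/6)·(row 1/3).
Updated z-row coefficients: x1: 0, x2: 2, x3: 0, s1: 29/18, s2: 0, s3: 0, s4: 0, s5: 5/6.
No coefficient is strictly negative; the tableau after this pivot is optimal.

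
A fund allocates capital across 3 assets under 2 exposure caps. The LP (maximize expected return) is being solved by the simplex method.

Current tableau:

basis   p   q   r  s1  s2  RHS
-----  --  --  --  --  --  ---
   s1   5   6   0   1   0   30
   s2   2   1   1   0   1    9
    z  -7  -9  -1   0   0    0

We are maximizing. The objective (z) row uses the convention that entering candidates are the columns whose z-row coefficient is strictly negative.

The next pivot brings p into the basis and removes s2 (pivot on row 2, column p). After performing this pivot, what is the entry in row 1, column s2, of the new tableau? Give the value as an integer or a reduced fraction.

-5/2

Pivot element is row 2, column p: 2.
Normalize row 2: new (row 2, s2) = 1/2 = 1/2.
row 1 ← row 1 − 5·(new row 2): 0 − 5·(1/2) = -5/2.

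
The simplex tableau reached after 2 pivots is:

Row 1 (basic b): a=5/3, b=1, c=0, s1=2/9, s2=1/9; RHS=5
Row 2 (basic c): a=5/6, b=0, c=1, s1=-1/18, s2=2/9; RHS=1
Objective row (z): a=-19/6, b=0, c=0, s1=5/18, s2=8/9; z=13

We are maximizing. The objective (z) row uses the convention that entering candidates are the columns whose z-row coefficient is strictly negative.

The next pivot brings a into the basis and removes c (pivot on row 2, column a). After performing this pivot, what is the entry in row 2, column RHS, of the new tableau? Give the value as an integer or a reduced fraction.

Pivot element is row 2, column a: 5/6.
Normalize row 2: new (row 2, RHS) = 1/(5/6) = 6/5.
Row 2 is the pivot row, so the entry is 6/5.

6/5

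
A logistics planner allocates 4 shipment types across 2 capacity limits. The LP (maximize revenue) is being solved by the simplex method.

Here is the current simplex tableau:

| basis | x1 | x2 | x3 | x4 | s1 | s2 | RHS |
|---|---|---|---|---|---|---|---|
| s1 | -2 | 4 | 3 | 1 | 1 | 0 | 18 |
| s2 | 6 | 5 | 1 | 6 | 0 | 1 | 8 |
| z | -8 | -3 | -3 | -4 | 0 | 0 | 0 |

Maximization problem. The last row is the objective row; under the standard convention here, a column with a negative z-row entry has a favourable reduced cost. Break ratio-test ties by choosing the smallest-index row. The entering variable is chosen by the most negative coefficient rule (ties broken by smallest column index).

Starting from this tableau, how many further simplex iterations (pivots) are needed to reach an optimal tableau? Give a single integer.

2

pivot: x1 in, s2 out → z = 32/3
pivot: x3 in, s1 out → z = 21
No improving column remains; optimal.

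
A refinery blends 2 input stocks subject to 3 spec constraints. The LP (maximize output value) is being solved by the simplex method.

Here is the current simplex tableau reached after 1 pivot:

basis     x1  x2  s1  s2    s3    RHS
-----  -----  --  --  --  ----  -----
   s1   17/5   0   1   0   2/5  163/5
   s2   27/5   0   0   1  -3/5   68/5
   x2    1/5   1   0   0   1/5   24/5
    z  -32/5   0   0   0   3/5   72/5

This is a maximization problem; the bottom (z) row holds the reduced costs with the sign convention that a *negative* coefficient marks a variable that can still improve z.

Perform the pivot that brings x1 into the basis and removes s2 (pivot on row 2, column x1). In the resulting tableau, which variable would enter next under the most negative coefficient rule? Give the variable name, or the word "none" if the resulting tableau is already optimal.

s3

Pivot element 27/5. New z-row = old z-row − (-32/5)·(row 2/(27/5)).
Updated z-row coefficients: x1: 0, x2: 0, s1: 0, s2: 32/27, s3: -1/9.
The most negative is -1/9 in column s3, so s3 would enter next.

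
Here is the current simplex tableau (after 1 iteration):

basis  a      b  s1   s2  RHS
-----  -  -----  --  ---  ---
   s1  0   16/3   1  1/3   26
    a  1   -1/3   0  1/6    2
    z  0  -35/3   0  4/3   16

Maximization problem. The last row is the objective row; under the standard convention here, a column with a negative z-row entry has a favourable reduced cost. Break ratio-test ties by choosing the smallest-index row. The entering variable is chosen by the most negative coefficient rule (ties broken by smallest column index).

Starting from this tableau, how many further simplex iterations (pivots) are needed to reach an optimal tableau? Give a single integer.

pivot: b in, s1 out → z = 583/8
No improving column remains; optimal.

1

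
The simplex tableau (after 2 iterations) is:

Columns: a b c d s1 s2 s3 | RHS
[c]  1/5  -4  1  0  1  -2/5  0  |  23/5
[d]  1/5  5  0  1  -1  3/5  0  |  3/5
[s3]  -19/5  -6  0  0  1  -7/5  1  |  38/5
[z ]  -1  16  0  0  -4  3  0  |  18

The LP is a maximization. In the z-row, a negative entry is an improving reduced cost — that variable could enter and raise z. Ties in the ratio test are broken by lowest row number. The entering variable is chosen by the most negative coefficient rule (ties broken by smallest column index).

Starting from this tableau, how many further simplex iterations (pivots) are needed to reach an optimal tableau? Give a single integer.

2

pivot: s1 in, c out → z = 182/5
pivot: a in, d out → z = 39
No improving column remains; optimal.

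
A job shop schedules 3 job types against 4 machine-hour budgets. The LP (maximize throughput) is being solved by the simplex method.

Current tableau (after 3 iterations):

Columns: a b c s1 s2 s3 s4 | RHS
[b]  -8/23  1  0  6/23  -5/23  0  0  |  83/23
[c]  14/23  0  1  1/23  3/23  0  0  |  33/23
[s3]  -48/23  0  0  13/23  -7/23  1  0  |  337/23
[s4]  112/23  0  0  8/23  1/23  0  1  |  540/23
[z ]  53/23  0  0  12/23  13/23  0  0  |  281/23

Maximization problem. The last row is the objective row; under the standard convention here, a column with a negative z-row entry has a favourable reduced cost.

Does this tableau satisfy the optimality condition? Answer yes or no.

No objective-row coefficient is strictly negative, so no entering variable exists; the tableau is optimal.

yes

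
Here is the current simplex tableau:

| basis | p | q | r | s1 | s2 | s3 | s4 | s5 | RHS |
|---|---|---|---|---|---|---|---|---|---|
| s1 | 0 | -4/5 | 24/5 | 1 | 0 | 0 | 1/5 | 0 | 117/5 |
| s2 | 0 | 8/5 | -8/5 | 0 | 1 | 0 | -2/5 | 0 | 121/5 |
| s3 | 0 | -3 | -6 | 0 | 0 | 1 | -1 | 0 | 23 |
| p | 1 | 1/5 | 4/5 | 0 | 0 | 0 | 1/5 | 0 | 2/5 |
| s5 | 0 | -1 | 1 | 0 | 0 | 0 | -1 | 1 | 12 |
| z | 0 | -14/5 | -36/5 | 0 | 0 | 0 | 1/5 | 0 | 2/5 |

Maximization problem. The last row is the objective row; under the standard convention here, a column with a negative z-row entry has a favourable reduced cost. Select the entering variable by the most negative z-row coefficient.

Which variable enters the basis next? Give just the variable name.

r

Objective-row coefficients: p: 0, q: -14/5, r: -36/5, s1: 0, s2: 0, s3: 0, s4: 1/5, s5: 0.
The most negative is -36/5 in column r, so r enters.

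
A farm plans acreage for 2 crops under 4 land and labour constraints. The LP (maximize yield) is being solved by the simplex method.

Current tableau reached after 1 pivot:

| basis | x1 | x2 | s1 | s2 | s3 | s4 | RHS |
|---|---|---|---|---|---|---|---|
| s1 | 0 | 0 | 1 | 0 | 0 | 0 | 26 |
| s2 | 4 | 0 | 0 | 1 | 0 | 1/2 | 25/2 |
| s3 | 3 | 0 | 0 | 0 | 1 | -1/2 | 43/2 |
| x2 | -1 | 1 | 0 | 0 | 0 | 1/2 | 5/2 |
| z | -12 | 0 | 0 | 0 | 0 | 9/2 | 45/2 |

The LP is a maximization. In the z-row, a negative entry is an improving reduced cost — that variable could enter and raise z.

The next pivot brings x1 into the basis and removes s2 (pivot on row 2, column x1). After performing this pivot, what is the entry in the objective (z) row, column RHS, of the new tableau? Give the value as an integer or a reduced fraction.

Pivot element is row 2, column x1: 4.
Normalize row 2: new (row 2, RHS) = (25/2)/4 = 25/8.
z-row ← z-row − (-12)·(new row 2): 45/2 − (-12)·(25/8) = 60.

60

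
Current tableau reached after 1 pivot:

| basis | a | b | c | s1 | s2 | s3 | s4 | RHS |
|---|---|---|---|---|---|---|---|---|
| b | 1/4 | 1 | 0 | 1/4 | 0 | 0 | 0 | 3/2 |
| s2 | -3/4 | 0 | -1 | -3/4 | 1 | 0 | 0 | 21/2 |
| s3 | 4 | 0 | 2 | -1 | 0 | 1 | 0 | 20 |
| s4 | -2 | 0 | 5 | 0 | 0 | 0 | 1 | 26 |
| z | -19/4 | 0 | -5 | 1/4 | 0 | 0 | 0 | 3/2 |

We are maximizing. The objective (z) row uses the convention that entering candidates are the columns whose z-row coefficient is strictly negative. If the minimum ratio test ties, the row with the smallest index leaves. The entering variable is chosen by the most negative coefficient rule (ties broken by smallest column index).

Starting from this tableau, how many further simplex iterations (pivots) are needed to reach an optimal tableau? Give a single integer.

3

pivot: c in, s4 out → z = 55/2
pivot: a in, s3 out → z = 41
pivot: s1 in, b out → z = 1300/29
No improving column remains; optimal.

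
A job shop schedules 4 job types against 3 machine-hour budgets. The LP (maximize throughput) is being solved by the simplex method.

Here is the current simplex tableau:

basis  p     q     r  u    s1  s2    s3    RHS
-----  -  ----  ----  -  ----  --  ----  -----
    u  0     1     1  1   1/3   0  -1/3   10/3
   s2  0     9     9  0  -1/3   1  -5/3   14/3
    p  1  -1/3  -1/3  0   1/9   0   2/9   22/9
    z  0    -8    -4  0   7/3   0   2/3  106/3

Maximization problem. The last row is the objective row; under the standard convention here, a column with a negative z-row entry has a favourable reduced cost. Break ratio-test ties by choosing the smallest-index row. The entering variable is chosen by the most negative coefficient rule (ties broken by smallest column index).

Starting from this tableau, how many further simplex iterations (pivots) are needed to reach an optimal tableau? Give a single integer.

pivot: q in, s2 out → z = 1066/27
pivot: s3 in, p out → z = 686/13
No improving column remains; optimal.

2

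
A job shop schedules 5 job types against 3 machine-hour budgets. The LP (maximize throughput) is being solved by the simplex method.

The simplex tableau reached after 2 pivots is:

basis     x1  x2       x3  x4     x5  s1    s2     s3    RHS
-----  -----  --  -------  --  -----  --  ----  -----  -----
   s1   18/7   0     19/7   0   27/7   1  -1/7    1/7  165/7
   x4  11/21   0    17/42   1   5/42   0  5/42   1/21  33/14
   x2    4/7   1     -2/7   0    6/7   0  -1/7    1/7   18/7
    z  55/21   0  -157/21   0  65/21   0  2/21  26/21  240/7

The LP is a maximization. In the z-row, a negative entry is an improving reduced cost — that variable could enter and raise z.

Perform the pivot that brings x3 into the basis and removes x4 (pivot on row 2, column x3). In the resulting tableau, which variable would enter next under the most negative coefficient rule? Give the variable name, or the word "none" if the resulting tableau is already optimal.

Pivot element 17/42. New z-row = old z-row − (-157/21)·(row 2/(17/42)).
Updated z-row coefficients: x1: 209/17, x2: 0, x3: 0, x4: 314/17, x5: 90/17, s1: 0, s2: 39/17, s3: 36/17.
No coefficient is strictly negative; the tableau after this pivot is optimal.

none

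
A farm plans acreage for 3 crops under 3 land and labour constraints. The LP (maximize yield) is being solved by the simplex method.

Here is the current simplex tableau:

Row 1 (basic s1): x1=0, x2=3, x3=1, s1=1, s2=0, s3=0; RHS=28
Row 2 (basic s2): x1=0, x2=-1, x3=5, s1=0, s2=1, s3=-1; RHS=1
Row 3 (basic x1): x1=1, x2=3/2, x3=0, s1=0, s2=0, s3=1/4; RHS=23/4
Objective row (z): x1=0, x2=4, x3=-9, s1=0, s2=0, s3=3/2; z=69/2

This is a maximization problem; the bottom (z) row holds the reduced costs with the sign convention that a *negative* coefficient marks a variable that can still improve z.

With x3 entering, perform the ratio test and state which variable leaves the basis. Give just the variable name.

Ratios: row 1 (s1): 28/1 = 28; row 2 (s2): 1/5 = 1/5; row 3 (x1): entry 0 ≤ 0, skip.
Minimum ratio 1/5 is in the s2 row, so s2 leaves.

s2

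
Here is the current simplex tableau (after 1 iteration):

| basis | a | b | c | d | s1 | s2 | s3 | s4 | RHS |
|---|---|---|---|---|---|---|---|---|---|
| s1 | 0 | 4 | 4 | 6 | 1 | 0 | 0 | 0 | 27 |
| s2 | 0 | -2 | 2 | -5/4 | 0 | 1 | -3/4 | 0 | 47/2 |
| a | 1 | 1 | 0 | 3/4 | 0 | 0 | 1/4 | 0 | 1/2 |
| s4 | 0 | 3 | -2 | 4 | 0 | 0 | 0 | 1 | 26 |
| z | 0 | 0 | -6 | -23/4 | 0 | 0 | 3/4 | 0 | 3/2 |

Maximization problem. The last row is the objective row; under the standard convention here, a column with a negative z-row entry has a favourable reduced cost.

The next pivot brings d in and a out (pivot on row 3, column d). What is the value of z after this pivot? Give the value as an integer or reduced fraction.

Minimum ratio for d: (1/2)/(3/4) = 2/3.
z changes by −(z-row coeff of d)·ratio = −(-23/4)·(2/3) = 23/6.
New z = 3/2 + (23/6) = 16/3.

16/3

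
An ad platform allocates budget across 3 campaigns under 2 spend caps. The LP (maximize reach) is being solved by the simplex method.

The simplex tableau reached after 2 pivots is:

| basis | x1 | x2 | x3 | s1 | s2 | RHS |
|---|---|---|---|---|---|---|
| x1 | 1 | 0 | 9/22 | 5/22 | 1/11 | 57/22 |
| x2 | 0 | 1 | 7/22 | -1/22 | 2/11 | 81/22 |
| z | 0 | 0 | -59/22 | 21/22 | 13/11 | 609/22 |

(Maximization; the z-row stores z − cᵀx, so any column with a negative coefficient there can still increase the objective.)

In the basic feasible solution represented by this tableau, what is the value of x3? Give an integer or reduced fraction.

0

x3 is nonbasic (not in the basis column), so its value in the current BFS is 0.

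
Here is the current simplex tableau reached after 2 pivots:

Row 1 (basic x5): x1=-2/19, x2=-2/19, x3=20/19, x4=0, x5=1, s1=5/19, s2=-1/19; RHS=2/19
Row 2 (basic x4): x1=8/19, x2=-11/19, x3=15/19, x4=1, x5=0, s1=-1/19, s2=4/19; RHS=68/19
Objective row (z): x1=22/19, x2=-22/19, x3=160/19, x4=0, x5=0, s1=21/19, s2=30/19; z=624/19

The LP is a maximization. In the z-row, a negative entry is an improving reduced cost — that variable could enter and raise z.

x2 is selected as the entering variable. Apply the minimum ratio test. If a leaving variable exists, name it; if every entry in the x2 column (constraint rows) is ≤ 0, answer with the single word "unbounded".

unbounded

x2-column entries: row 1: -2/19, row 2: -11/19. All ≤ 0, so x2 can increase without bound; the LP is unbounded in this direction.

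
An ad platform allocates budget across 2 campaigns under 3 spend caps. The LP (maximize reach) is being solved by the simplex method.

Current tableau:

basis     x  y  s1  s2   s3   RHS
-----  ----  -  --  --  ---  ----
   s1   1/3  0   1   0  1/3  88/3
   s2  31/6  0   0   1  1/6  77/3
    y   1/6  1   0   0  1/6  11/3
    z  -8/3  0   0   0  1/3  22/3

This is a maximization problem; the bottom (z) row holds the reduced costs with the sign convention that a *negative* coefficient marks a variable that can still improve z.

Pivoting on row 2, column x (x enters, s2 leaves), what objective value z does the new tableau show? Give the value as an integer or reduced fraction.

Minimum ratio for x: (77/3)/(31/6) = 154/31.
z changes by −(z-row coeff of x)·ratio = −(-8/3)·(154/31) = 1232/93.
New z = 22/3 + (1232/93) = 638/31.

638/31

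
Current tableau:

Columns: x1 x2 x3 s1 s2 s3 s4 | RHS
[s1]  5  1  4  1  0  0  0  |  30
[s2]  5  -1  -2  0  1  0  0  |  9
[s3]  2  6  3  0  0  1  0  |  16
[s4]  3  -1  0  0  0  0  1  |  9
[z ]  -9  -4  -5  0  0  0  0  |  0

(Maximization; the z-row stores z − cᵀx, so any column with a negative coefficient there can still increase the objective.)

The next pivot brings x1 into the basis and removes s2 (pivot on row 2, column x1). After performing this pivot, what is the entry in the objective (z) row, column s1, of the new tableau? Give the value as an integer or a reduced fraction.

0

Pivot element is row 2, column x1: 5.
Normalize row 2: new (row 2, s1) = 0/5 = 0.
z-row ← z-row − (-9)·(new row 2): 0 − (-9)·0 = 0.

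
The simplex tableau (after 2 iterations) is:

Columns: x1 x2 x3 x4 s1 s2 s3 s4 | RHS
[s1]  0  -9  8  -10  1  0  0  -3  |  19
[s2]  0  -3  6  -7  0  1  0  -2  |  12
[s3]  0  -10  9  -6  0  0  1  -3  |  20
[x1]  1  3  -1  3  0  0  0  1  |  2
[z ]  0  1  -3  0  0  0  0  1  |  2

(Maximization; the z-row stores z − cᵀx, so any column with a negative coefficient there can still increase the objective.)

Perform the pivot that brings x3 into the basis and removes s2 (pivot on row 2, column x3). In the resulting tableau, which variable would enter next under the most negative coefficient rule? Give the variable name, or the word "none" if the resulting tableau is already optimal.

Pivot element 6. New z-row = old z-row − (-3)·(row 2/6).
Updated z-row coefficients: x1: 0, x2: -1/2, x3: 0, x4: -7/2, s1: 0, s2: 1/2, s3: 0, s4: 0.
The most negative is -7/2 in column x4, so x4 would enter next.

x4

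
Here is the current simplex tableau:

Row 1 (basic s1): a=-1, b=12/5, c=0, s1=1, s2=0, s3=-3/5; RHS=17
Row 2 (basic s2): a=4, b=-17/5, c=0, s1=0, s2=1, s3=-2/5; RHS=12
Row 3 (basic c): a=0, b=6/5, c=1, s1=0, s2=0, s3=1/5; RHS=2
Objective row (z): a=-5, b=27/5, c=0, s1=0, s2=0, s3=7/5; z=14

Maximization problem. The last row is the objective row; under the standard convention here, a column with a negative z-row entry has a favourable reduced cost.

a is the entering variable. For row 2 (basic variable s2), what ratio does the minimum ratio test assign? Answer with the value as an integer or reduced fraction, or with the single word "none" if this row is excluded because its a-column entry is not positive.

3

Ratio = RHS / (a entry) = 12 / 4 = 3.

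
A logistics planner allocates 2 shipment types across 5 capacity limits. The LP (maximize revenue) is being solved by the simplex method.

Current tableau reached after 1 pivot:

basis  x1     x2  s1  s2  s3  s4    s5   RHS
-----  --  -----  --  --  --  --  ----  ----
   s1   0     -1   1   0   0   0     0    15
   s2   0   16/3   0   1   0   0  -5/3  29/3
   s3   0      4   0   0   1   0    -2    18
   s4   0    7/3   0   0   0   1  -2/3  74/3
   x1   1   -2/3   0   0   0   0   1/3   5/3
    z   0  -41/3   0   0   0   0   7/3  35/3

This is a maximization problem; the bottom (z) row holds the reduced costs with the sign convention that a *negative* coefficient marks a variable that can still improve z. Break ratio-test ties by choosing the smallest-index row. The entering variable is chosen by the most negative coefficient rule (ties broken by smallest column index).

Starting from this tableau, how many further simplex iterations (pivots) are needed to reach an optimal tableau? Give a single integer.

2

pivot: x2 in, s2 out → z = 583/16
pivot: s5 in, x1 out → z = 81
No improving column remains; optimal.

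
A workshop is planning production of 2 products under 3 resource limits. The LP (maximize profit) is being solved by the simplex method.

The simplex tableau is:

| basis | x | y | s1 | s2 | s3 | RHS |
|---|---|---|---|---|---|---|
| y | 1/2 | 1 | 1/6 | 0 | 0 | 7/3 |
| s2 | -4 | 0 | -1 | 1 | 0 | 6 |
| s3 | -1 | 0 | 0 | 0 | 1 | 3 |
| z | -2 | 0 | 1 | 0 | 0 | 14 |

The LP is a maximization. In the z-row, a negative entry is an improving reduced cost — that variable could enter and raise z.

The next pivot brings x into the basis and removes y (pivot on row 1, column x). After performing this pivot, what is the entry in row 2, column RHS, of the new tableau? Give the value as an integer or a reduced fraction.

74/3

Pivot element is row 1, column x: 1/2.
Normalize row 1: new (row 1, RHS) = (7/3)/(1/2) = 14/3.
row 2 ← row 2 − (-4)·(new row 1): 6 − (-4)·(14/3) = 74/3.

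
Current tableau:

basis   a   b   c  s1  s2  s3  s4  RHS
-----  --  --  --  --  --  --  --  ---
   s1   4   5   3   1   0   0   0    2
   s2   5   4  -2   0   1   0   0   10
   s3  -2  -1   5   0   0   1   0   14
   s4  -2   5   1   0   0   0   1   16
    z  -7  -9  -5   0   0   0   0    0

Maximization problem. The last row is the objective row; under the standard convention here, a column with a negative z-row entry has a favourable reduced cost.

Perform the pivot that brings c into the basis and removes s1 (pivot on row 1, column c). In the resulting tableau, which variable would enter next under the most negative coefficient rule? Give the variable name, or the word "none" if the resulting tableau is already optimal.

b

Pivot element 3. New z-row = old z-row − (-5)·(row 1/3).
Updated z-row coefficients: a: -1/3, b: -2/3, c: 0, s1: 5/3, s2: 0, s3: 0, s4: 0.
The most negative is -2/3 in column b, so b would enter next.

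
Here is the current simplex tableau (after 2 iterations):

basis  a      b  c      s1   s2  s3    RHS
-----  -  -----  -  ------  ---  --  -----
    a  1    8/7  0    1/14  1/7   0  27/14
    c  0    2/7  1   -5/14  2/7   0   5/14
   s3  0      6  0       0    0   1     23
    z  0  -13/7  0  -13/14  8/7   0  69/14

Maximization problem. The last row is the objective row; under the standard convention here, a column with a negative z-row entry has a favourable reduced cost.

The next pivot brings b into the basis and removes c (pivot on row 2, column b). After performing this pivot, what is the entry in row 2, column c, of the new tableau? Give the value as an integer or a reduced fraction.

7/2

Pivot element is row 2, column b: 2/7.
Normalize row 2: new (row 2, c) = 1/(2/7) = 7/2.
Row 2 is the pivot row, so the entry is 7/2.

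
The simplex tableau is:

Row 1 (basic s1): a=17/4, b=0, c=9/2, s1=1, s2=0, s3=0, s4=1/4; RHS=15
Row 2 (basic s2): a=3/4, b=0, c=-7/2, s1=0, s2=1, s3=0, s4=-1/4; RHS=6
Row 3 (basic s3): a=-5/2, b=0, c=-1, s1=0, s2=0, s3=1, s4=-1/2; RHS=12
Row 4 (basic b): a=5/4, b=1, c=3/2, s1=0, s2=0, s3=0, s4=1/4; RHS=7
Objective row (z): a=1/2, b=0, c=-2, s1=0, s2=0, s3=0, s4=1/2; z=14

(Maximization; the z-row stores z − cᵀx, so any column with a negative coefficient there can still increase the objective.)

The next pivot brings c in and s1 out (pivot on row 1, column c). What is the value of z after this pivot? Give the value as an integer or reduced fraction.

Minimum ratio for c: 15/(9/2) = 10/3.
z changes by −(z-row coeff of c)·ratio = −(-2)·(10/3) = 20/3.
New z = 14 + (20/3) = 62/3.

62/3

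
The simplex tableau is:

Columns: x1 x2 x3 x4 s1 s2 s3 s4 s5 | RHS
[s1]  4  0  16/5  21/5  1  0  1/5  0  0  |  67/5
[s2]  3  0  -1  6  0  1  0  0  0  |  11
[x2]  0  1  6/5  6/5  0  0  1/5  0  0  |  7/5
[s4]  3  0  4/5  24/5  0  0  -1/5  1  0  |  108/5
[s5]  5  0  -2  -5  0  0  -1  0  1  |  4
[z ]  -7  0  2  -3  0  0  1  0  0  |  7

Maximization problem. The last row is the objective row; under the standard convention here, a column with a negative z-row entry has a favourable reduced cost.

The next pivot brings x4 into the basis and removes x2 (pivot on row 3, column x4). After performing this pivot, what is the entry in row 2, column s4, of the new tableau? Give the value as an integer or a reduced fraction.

Pivot element is row 3, column x4: 6/5.
Normalize row 3: new (row 3, s4) = 0/(6/5) = 0.
row 2 ← row 2 − 6·(new row 3): 0 − 6·0 = 0.

0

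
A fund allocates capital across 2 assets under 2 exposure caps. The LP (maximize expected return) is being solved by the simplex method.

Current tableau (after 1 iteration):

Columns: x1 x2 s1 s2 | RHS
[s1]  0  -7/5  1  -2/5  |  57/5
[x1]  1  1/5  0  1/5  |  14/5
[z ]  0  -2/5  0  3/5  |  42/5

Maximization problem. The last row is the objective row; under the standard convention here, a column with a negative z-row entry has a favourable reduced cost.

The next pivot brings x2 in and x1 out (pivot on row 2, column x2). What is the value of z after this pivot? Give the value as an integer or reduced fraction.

Minimum ratio for x2: (14/5)/(1/5) = 14.
z changes by −(z-row coeff of x2)·ratio = −(-2/5)·14 = 28/5.
New z = 42/5 + (28/5) = 14.

14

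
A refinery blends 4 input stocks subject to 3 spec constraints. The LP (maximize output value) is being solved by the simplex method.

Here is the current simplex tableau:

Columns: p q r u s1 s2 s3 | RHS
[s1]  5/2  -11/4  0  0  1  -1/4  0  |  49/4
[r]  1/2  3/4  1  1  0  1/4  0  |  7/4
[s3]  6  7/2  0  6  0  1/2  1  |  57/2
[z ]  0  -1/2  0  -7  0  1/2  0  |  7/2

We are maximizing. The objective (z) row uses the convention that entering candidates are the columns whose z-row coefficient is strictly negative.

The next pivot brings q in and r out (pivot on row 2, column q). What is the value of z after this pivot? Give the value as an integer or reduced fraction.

14/3

Minimum ratio for q: (7/4)/(3/4) = 7/3.
z changes by −(z-row coeff of q)·ratio = −(-1/2)·(7/3) = 7/6.
New z = 7/2 + (7/6) = 14/3.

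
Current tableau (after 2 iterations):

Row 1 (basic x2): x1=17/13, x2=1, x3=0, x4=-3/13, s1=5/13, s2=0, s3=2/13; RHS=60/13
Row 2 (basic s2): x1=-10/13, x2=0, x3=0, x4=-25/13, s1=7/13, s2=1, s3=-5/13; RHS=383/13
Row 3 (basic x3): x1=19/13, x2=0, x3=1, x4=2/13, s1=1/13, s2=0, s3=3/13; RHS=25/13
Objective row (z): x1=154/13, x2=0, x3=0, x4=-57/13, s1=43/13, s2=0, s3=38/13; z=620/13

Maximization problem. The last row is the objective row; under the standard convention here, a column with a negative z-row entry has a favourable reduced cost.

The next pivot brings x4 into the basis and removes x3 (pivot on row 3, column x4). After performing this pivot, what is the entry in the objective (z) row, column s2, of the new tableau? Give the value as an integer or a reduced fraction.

0

Pivot element is row 3, column x4: 2/13.
Normalize row 3: new (row 3, s2) = 0/(2/13) = 0.
z-row ← z-row − (-57/13)·(new row 3): 0 − (-57/13)·0 = 0.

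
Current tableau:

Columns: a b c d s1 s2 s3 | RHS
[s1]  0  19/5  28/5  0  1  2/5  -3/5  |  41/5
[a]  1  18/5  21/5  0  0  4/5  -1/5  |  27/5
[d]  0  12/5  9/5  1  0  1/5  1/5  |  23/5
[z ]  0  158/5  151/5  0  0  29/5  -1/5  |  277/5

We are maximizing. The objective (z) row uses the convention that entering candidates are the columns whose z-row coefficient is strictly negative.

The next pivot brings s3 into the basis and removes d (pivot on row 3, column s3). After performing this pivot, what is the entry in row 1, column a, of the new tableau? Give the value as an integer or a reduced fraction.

0

Pivot element is row 3, column s3: 1/5.
Normalize row 3: new (row 3, a) = 0/(1/5) = 0.
row 1 ← row 1 − (-3/5)·(new row 3): 0 − (-3/5)·0 = 0.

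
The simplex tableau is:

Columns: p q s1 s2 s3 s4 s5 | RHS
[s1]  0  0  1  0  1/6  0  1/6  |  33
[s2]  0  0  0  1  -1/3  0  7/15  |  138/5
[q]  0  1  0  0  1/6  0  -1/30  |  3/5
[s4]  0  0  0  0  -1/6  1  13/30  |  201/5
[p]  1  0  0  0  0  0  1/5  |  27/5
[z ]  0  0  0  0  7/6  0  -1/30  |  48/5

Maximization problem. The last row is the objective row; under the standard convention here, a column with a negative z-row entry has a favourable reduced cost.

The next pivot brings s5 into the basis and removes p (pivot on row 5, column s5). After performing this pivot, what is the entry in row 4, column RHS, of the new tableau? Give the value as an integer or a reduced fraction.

57/2

Pivot element is row 5, column s5: 1/5.
Normalize row 5: new (row 5, RHS) = (27/5)/(1/5) = 27.
row 4 ← row 4 − (13/30)·(new row 5): 201/5 − (13/30)·27 = 57/2.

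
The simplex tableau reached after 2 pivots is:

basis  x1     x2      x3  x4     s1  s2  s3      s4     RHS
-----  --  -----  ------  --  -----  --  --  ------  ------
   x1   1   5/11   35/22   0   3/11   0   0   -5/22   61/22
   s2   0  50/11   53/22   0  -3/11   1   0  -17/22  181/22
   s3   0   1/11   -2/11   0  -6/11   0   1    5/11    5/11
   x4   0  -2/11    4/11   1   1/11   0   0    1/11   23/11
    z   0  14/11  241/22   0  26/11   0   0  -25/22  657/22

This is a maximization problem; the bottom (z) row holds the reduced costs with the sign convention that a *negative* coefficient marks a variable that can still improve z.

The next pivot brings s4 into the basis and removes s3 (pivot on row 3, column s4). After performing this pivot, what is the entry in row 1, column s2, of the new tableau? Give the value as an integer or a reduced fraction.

Pivot element is row 3, column s4: 5/11.
Normalize row 3: new (row 3, s2) = 0/(5/11) = 0.
row 1 ← row 1 − (-5/22)·(new row 3): 0 − (-5/22)·0 = 0.

0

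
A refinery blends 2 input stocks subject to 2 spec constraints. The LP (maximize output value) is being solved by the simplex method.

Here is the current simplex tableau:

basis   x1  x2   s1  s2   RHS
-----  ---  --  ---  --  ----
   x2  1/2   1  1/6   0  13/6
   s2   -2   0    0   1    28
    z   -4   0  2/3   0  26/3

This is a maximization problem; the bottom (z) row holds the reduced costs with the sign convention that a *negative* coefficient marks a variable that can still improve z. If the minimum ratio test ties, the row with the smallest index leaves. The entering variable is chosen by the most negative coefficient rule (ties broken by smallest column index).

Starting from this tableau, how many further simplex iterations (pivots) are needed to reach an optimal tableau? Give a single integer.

1

pivot: x1 in, x2 out → z = 26
No improving column remains; optimal.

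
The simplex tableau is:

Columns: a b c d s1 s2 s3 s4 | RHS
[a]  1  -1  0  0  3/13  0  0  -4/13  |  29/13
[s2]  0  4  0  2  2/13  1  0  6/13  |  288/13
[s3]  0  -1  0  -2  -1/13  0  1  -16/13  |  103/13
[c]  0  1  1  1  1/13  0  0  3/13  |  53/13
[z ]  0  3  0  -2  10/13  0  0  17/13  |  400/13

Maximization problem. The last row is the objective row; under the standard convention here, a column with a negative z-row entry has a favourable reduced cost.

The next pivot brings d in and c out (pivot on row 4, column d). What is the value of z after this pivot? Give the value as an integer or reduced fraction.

506/13

Minimum ratio for d: (53/13)/1 = 53/13.
z changes by −(z-row coeff of d)·ratio = −(-2)·(53/13) = 106/13.
New z = 400/13 + (106/13) = 506/13.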